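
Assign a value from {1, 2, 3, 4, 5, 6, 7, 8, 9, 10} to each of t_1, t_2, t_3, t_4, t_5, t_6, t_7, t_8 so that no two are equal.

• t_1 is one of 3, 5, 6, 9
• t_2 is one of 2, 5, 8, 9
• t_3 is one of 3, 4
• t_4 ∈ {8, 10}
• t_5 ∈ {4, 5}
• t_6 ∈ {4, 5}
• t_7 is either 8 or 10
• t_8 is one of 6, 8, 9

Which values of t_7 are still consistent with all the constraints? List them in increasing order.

8, 10

The 8 variables together cover exactly {2, 3, 4, 5, 6, 8, 9, 10} — 8 values for 8 variables — and 2 appears only in t_2's list, so t_2 = 2.
The 2 variables t_4 and t_7 are confined to {8, 10}, which locks those values in; drop them from t_8.
The 2 variables t_5 and t_6 are confined to {4, 5}, which locks those values in; drop them from t_1, t_3.
t_3 has just one choice, so t_3 = 3. Strike 3 from t_1.
No further eliminations apply; t_7 can still be any of 8, 10.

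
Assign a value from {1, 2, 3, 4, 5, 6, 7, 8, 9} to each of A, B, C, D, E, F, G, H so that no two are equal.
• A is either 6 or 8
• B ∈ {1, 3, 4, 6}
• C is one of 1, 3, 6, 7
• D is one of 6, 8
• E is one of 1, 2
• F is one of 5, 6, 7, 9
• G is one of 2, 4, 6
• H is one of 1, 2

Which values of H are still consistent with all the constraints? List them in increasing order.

1, 2

The 2 variables A and D are confined to {6, 8}, which locks those values in; drop them from B, C, F, G.
E and H share exactly the 2 values {1, 2}; by pigeonhole those values go to them, so strike 1, 2 from B, C, G.
That leaves G = 4. So B can't be 4.
That leaves B = 3. Eliminate 3 elsewhere: C.
C has just one choice, so C = 7. So F can't be 7.
No further eliminations apply; H can still be any of 1, 2.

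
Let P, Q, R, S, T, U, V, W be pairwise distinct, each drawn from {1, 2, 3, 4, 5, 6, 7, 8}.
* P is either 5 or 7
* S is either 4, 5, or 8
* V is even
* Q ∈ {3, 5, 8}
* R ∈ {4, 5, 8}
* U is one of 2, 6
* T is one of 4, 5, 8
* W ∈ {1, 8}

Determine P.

7

The 8 variables draw from only 8 values {1, 2, 3, 4, 5, 6, 7, 8}, so each is used; only W can be 1, hence W = 1.
The 7 still-open variables draw from only 7 values {2, 3, 4, 5, 6, 7, 8}, so each is used; only Q can be 3, hence Q = 3.
The 6 still-open variables draw from only 6 values {2, 4, 5, 6, 7, 8}, so each is used; only P can be 7, hence P = 7.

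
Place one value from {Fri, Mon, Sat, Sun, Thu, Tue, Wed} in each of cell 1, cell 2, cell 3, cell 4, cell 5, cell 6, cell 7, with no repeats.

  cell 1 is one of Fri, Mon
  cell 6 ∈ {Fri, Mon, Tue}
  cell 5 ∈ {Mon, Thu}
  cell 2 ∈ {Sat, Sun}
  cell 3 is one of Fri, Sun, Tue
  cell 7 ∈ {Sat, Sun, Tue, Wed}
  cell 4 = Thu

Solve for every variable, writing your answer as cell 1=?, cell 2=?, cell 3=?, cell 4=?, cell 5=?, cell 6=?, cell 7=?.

cell 4 has just one choice, so cell 4 = Thu. Eliminate Thu elsewhere: cell 5.
That leaves cell 5 = Mon. Strike Mon from cell 1, cell 6.
That leaves cell 1 = Fri. So cell 3, cell 6 can't be Fri.
cell 6 must be Tue (only option left). Remove Tue from cell 3, cell 7.
cell 3's domain is down to {Sun}, so cell 3 = Sun. Eliminate Sun elsewhere: cell 2, cell 7.
cell 2 has just one choice, so cell 2 = Sat. Eliminate Sat elsewhere: cell 7.
That leaves cell 7 = Wed.

cell 1=Fri, cell 2=Sat, cell 3=Sun, cell 4=Thu, cell 5=Mon, cell 6=Tue, cell 7=Wed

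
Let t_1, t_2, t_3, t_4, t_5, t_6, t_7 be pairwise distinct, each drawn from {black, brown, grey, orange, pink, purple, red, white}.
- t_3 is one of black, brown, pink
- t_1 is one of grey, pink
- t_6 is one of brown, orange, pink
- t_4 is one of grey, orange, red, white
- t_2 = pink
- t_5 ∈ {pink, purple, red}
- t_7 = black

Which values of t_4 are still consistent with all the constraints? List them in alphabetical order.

red, white

t_2 must be pink (only option left). Strike pink from t_1, t_3, t_5, t_6.
t_7's domain is down to {black}, so t_7 = black. Strike black from t_3.
That leaves t_1 = grey. Strike grey from t_4.
t_3's domain is down to {brown}, so t_3 = brown. Remove brown from t_6.
That leaves t_6 = orange. Eliminate orange elsewhere: t_4.
No further eliminations apply; t_4 can still be any of red, white.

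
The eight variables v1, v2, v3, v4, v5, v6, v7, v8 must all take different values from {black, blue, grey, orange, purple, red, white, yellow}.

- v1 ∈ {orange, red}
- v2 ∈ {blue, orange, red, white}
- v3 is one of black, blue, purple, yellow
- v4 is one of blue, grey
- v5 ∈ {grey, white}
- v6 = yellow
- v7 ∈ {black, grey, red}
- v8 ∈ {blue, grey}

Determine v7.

v6's domain is down to {yellow}, so v6 = yellow. Strike yellow from v3.
The 7 still-open variables draw from only 7 values {black, blue, grey, orange, purple, red, white}, so each is used; only v3 can be purple, hence v3 = purple.
Among the 6 still-open variables, black fits only v7 (and all 6 values in {black, blue, grey, orange, red, white} must be used), so v7 = black.

black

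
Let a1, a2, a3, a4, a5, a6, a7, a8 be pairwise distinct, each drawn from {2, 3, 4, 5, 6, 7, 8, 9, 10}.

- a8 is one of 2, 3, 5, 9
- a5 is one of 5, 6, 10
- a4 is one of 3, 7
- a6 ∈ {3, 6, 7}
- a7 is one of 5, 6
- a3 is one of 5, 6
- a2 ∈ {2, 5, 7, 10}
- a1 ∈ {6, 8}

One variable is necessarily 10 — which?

a5

Among the 8 variables, 8 fits only a1 (and all 8 values in {2, 3, 5, 6, 7, 8, 9, 10} must be used), so a1 = 8.
Among the 7 still-open variables, 9 fits only a8 (and all 7 values in {2, 3, 5, 6, 7, 9, 10} must be used), so a8 = 9.
The 6 still-open variables together cover exactly {2, 3, 5, 6, 7, 10} — 6 values for 6 variables — and 2 appears only in a2's list, so a2 = 2.
Among the 5 still-open variables, 10 fits only a5 (and all 5 values in {3, 5, 6, 7, 10} must be used), so a5 = 10.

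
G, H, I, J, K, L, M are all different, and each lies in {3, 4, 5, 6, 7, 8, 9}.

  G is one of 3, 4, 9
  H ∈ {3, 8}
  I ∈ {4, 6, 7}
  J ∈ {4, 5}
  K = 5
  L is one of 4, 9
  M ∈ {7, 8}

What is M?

K's domain is down to {5}, so K = 5. Strike 5 from J.
J's domain is down to {4}, so J = 4. Strike 4 from G, I, L.
L's domain is down to {9}, so L = 9. Remove 9 from G.
G must be 3 (only option left). So H can't be 3.
H has just one choice, so H = 8. Remove 8 from M.
So M = 7.

7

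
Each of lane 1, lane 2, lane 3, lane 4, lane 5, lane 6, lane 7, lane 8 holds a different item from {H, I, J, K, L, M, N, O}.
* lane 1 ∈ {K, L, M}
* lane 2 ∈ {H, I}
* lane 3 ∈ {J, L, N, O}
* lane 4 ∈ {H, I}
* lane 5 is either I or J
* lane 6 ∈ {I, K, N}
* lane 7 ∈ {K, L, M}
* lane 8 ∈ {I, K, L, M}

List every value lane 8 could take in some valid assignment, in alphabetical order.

K, L, M

The 8 variables together cover exactly {H, I, J, K, L, M, N, O} — 8 values for 8 variables — and O appears only in lane 3's list, so lane 3 = O.
The 7 still-open variables draw from only 7 values {H, I, J, K, L, M, N}, so each is used; only lane 5 can be J, hence lane 5 = J.
Among the 6 still-open variables, N fits only lane 6 (and all 6 values in {H, I, K, L, M, N} must be used), so lane 6 = N.
The 2 variables lane 2 and lane 4 are confined to {H, I}, which locks those values in; drop them from lane 8.
No further eliminations apply; lane 8 can still be any of K, L, M.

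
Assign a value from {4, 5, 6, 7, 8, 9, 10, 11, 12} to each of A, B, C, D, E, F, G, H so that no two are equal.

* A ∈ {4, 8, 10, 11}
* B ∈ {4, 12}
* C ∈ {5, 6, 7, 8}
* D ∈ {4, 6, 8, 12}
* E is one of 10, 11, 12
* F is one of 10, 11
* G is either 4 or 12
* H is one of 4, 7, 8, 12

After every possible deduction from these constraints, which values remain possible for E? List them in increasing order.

10, 11

The 8 variables draw from only 8 values {4, 5, 6, 7, 8, 10, 11, 12}, so each is used; only C can be 5, hence C = 5.
The 7 still-open variables together cover exactly {4, 6, 7, 8, 10, 11, 12} — 7 values for 7 variables — and 6 appears only in D's list, so D = 6.
Among the 6 still-open variables, 7 fits only H (and all 6 values in {4, 7, 8, 10, 11, 12} must be used), so H = 7.
The 5 still-open variables together cover exactly {4, 8, 10, 11, 12} — 5 values for 5 variables — and 8 appears only in A's list, so A = 8.
B and G share exactly the 2 values {4, 12}; by pigeonhole those values go to them, so strike 4, 12 from E.
No further eliminations apply; E can still be any of 10, 11.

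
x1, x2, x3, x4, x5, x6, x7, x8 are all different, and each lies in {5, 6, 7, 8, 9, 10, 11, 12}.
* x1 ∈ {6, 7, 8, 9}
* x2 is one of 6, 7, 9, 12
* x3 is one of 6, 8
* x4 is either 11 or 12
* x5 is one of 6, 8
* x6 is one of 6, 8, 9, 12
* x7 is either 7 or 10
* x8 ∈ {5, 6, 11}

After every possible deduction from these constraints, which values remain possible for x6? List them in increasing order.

9, 12

The 8 variables draw from only 8 values {5, 6, 7, 8, 9, 10, 11, 12}, so each is used; only x8 can be 5, hence x8 = 5.
The 7 still-open variables together cover exactly {6, 7, 8, 9, 10, 11, 12} — 7 values for 7 variables — and 10 appears only in x7's list, so x7 = 10.
The 6 still-open variables together cover exactly {6, 7, 8, 9, 11, 12} — 6 values for 6 variables — and 11 appears only in x4's list, so x4 = 11.
x3 and x5 share exactly the 2 values {6, 8}; by pigeonhole those values go to them, so strike 6, 8 from x1, x2, x6.
No further eliminations apply; x6 can still be any of 9, 12.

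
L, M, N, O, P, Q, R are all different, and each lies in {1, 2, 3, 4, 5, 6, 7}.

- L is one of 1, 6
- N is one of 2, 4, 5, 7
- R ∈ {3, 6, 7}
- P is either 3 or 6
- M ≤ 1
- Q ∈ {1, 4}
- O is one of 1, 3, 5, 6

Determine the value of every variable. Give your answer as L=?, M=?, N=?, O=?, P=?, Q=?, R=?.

M must be 1 (only option left). Eliminate 1 elsewhere: L, O, Q.
Q must be 4 (only option left). Remove 4 from N.
L's domain is down to {6}, so L = 6. Eliminate 6 elsewhere: O, P, R.
P must be 3 (only option left). Strike 3 from O, R.
R must be 7 (only option left). Eliminate 7 elsewhere: N.
O's domain is down to {5}, so O = 5. Strike 5 from N.
N must be 2 (only option left).

L=6, M=1, N=2, O=5, P=3, Q=4, R=7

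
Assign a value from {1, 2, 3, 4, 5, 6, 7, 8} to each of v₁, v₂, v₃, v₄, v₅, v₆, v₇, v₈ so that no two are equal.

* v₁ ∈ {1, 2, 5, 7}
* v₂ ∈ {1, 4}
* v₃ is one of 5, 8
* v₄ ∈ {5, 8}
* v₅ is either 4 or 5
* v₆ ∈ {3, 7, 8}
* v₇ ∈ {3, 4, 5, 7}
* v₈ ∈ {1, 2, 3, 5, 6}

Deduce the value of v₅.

Among the 8 variables, 6 fits only v₈ (and all 8 values in {1, 2, 3, 4, 5, 6, 7, 8} must be used), so v₈ = 6.
The 7 still-open variables draw from only 7 values {1, 2, 3, 4, 5, 7, 8}, so each is used; only v₁ can be 2, hence v₁ = 2.
The 6 still-open variables draw from only 6 values {1, 3, 4, 5, 7, 8}, so each is used; only v₂ can be 1, hence v₂ = 1.
v₃ and v₄ between them cover only {5, 8} — a naked pair. Remove those values from v₅, v₆, v₇.
So v₅ = 4.

4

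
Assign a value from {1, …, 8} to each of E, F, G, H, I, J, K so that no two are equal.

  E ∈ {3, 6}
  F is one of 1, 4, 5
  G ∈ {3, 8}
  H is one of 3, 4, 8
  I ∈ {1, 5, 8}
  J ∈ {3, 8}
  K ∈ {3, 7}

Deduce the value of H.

4

The 7 variables together cover exactly {1, 3, 4, 5, 6, 7, 8} — 7 values for 7 variables — and 6 appears only in E's list, so E = 6.
Among the 6 still-open variables, 7 fits only K (and all 6 values in {1, 3, 4, 5, 7, 8} must be used), so K = 7.
The 2 variables G and J are confined to {3, 8}, which locks those values in; drop them from H, I.
So H = 4.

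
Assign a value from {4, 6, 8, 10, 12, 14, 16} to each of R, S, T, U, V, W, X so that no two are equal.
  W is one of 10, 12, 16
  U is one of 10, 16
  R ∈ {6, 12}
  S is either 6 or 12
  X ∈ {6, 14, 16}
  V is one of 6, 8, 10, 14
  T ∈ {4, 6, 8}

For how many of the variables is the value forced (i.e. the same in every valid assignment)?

The 7 variables draw from only 7 values {4, 6, 8, 10, 12, 14, 16}, so each is used; only T can be 4, hence T = 4.
The 6 still-open variables together cover exactly {6, 8, 10, 12, 14, 16} — 6 values for 6 variables — and 8 appears only in V's list, so V = 8.
Among the 5 still-open variables, 14 fits only X (and all 5 values in {6, 10, 12, 14, 16} must be used), so X = 14.
R and S between them cover only {6, 12} — a naked pair. Remove those values from W.
Determined: T=4, V=8, X=14. The other variables each still have more than one consistent value. That makes 3.

3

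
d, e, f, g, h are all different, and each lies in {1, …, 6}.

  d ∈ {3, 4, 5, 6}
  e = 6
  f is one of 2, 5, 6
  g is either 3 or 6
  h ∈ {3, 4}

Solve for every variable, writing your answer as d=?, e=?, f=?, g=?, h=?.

d=5, e=6, f=2, g=3, h=4

e has just one choice, so e = 6. Eliminate 6 elsewhere: d, f, g.
g's domain is down to {3}, so g = 3. Strike 3 from d, h.
h must be 4 (only option left). Eliminate 4 elsewhere: d.
d has just one choice, so d = 5. So f can't be 5.
f has just one choice, so f = 2.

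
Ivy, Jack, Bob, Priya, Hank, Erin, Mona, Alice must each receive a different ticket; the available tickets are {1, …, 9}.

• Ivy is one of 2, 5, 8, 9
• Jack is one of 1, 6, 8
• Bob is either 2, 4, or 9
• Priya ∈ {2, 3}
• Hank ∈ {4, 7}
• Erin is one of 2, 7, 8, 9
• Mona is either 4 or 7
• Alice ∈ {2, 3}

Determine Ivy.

The 2 variables Priya and Alice are confined to {2, 3}, which locks those values in; drop them from Ivy, Bob, Erin.
Hank and Mona between them cover only {4, 7} — a naked pair. Remove those values from Bob, Erin.
Bob must be 9 (only option left). Eliminate 9 elsewhere: Ivy, Erin.
Erin has just one choice, so Erin = 8. Strike 8 from Ivy, Jack.
So Ivy = 5.

5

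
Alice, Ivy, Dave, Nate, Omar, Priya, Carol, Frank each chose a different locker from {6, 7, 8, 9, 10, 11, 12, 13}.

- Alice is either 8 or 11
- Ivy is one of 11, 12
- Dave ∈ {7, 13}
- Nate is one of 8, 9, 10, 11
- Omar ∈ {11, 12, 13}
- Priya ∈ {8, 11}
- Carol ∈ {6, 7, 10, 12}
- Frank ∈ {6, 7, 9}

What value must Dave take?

7

Alice and Priya between them cover only {8, 11} — a naked pair. Remove those values from Ivy, Nate, Omar.
Ivy must be 12 (only option left). So Omar, Carol can't be 12.
Omar must be 13 (only option left). Remove 13 from Dave.
So Dave = 7.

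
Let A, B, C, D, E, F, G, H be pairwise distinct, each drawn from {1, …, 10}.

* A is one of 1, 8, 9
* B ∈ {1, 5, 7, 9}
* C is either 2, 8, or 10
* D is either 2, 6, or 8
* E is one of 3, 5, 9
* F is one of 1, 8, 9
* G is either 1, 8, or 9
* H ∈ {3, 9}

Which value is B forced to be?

7

A, F, G share exactly the 3 values {1, 8, 9}; by pigeonhole those values go to them, so strike 1, 8, 9 from B, C, D, E, H.
H has just one choice, so H = 3. Eliminate 3 elsewhere: E.
That leaves E = 5. Strike 5 from B.
So B = 7.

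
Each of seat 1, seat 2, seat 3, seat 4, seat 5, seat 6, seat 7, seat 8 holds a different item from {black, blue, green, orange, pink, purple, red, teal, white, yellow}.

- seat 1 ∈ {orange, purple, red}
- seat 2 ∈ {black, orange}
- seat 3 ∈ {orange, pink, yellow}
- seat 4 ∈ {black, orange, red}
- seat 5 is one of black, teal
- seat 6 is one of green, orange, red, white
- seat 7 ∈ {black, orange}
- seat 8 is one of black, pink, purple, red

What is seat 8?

pink

seat 2 and seat 7 between them cover only {black, orange} — a naked pair. Remove those values from seat 1, seat 3, seat 4, seat 5, seat 6, seat 8.
seat 4's domain is down to {red}, so seat 4 = red. Remove red from seat 1, seat 6, seat 8.
That leaves seat 5 = teal.
seat 1's domain is down to {purple}, so seat 1 = purple. So seat 8 can't be purple.
So seat 8 = pink.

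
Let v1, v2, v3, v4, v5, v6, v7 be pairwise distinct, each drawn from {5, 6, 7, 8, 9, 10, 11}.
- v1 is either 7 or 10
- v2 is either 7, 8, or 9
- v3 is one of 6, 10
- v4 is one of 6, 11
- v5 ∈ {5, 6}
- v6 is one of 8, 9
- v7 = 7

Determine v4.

11

v7 has just one choice, so v7 = 7. Eliminate 7 elsewhere: v1, v2.
v1 must be 10 (only option left). So v3 can't be 10.
v3 has just one choice, so v3 = 6. So v4, v5 can't be 6.
So v4 = 11.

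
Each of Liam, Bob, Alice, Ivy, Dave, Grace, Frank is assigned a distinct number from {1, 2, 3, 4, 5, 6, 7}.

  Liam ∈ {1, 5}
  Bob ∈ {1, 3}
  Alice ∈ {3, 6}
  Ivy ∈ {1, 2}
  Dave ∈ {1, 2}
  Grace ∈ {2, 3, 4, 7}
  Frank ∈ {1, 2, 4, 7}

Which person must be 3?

The 7 variables together cover exactly {1, 2, 3, 4, 5, 6, 7} — 7 values for 7 variables — and 5 appears only in Liam's list, so Liam = 5.
The 6 still-open variables draw from only 6 values {1, 2, 3, 4, 6, 7}, so each is used; only Alice can be 6, hence Alice = 6.
Ivy and Dave between them cover only {1, 2} — a naked pair. Remove those values from Bob, Grace, Frank.
So 3 goes to Bob.

Bob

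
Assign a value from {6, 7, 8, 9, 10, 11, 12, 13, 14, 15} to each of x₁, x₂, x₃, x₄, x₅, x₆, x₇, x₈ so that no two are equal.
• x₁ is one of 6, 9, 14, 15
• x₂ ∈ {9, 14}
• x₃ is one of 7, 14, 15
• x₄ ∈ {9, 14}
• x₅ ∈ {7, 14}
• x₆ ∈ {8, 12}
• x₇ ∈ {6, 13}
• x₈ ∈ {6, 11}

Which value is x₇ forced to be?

x₂ and x₄ between them cover only {9, 14} — a naked pair. Remove those values from x₁, x₃, x₅.
x₅ has just one choice, so x₅ = 7. Remove 7 from x₃.
x₃ must be 15 (only option left). Eliminate 15 elsewhere: x₁.
That leaves x₁ = 6. Strike 6 from x₇, x₈.
So x₇ = 13.

13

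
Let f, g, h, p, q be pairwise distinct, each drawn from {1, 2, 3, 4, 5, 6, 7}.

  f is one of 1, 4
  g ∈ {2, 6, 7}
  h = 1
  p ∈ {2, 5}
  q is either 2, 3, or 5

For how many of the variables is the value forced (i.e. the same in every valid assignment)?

h must be 1 (only option left). Strike 1 from f.
f has just one choice, so f = 4.
Determined: f=4, h=1. The other variables each still have more than one consistent value. That makes 2.

2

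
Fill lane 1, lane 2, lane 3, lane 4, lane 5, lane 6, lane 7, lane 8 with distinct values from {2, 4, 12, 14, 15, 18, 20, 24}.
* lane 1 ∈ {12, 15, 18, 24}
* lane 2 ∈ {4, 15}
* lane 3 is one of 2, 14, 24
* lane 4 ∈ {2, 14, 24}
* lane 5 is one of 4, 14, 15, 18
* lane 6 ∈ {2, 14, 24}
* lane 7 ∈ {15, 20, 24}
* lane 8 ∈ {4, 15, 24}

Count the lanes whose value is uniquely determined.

3

The 8 variables together cover exactly {2, 4, 12, 14, 15, 18, 20, 24} — 8 values for 8 variables — and 12 appears only in lane 1's list, so lane 1 = 12.
Among the 7 still-open variables, 18 fits only lane 5 (and all 7 values in {2, 4, 14, 15, 18, 20, 24} must be used), so lane 5 = 18.
The 6 still-open variables together cover exactly {2, 4, 14, 15, 20, 24} — 6 values for 6 variables — and 20 appears only in lane 7's list, so lane 7 = 20.
lane 3, lane 4, lane 6 share exactly the 3 values {2, 14, 24}; by pigeonhole those values go to them, so strike 2, 14, 24 from lane 8.
Determined: lane 1=12, lane 5=18, lane 7=20. The other lanes each still have more than one consistent value. That makes 3.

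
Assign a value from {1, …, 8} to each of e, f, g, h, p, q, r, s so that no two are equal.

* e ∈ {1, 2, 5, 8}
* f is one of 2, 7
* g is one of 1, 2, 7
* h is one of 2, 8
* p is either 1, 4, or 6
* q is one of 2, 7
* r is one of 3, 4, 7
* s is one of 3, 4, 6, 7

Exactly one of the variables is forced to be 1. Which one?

g

The 8 variables together cover exactly {1, 2, 3, 4, 5, 6, 7, 8} — 8 values for 8 variables — and 5 appears only in e's list, so e = 5.
The 7 still-open variables draw from only 7 values {1, 2, 3, 4, 6, 7, 8}, so each is used; only h can be 8, hence h = 8.
The 2 variables f and q are confined to {2, 7}, which locks those values in; drop them from g, r, s.
So 1 goes to g.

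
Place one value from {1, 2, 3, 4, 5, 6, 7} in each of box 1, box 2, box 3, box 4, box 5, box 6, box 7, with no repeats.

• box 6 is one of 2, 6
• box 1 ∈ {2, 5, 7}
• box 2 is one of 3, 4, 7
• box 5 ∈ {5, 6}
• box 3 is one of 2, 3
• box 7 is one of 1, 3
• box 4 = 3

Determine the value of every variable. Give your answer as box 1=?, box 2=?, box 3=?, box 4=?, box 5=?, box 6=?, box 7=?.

box 4 has just one choice, so box 4 = 3. Eliminate 3 elsewhere: box 2, box 3, box 7.
box 7 must be 1 (only option left).
box 3 must be 2 (only option left). Eliminate 2 elsewhere: box 1, box 6.
That leaves box 6 = 6. So box 5 can't be 6.
box 5 has just one choice, so box 5 = 5. Strike 5 from box 1.
box 1 has just one choice, so box 1 = 7. Eliminate 7 elsewhere: box 2.
That leaves box 2 = 4.

box 1=7, box 2=4, box 3=2, box 4=3, box 5=5, box 6=6, box 7=1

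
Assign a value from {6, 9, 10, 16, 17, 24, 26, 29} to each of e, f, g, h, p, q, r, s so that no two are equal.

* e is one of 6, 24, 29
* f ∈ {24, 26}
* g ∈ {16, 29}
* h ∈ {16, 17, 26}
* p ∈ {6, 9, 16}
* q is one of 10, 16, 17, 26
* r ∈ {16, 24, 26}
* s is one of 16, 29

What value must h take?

17

Among the 8 variables, 9 fits only p (and all 8 values in {6, 9, 10, 16, 17, 24, 26, 29} must be used), so p = 9.
The 7 still-open variables together cover exactly {6, 10, 16, 17, 24, 26, 29} — 7 values for 7 variables — and 6 appears only in e's list, so e = 6.
The 6 still-open variables together cover exactly {10, 16, 17, 24, 26, 29} — 6 values for 6 variables — and 10 appears only in q's list, so q = 10.
The 5 still-open variables draw from only 5 values {16, 17, 24, 26, 29}, so each is used; only h can be 17, hence h = 17.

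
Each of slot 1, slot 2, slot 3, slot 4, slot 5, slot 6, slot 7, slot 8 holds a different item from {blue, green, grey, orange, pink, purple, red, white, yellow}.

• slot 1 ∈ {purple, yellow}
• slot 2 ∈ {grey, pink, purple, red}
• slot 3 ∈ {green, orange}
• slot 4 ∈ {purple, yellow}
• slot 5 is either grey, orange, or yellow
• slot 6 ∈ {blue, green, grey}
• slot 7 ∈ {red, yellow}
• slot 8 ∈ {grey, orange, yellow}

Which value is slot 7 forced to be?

red

The 8 variables draw from only 8 values {blue, green, grey, orange, pink, purple, red, yellow}, so each is used; only slot 6 can be blue, hence slot 6 = blue.
Among the 7 still-open variables, green fits only slot 3 (and all 7 values in {green, grey, orange, pink, purple, red, yellow} must be used), so slot 3 = green.
The 6 still-open variables draw from only 6 values {grey, orange, pink, purple, red, yellow}, so each is used; only slot 2 can be pink, hence slot 2 = pink.
The 5 still-open variables draw from only 5 values {grey, orange, purple, red, yellow}, so each is used; only slot 7 can be red, hence slot 7 = red.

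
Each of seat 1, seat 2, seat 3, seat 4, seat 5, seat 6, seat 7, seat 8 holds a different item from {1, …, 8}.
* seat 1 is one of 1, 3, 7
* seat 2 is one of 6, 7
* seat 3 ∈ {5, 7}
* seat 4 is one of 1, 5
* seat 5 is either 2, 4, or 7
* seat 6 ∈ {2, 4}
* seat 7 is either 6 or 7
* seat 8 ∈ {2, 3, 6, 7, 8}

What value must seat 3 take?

5

The 8 variables draw from only 8 values {1, 2, 3, 4, 5, 6, 7, 8}, so each is used; only seat 8 can be 8, hence seat 8 = 8.
Among the 7 still-open variables, 3 fits only seat 1 (and all 7 values in {1, 2, 3, 4, 5, 6, 7} must be used), so seat 1 = 3.
The 6 still-open variables together cover exactly {1, 2, 4, 5, 6, 7} — 6 values for 6 variables — and 1 appears only in seat 4's list, so seat 4 = 1.
Among the 5 still-open variables, 5 fits only seat 3 (and all 5 values in {2, 4, 5, 6, 7} must be used), so seat 3 = 5.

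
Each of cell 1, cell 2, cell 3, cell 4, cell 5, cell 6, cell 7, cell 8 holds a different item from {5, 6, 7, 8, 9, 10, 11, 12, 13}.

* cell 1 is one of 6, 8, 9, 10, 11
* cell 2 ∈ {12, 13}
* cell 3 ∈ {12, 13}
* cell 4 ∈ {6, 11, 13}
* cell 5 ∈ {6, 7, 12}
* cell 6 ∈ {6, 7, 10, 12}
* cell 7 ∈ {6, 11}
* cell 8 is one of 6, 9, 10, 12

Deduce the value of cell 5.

7

The 8 variables draw from only 8 values {6, 7, 8, 9, 10, 11, 12, 13}, so each is used; only cell 1 can be 8, hence cell 1 = 8.
The 7 still-open variables draw from only 7 values {6, 7, 9, 10, 11, 12, 13}, so each is used; only cell 8 can be 9, hence cell 8 = 9.
The 6 still-open variables draw from only 6 values {6, 7, 10, 11, 12, 13}, so each is used; only cell 6 can be 10, hence cell 6 = 10.
The 5 still-open variables draw from only 5 values {6, 7, 11, 12, 13}, so each is used; only cell 5 can be 7, hence cell 5 = 7.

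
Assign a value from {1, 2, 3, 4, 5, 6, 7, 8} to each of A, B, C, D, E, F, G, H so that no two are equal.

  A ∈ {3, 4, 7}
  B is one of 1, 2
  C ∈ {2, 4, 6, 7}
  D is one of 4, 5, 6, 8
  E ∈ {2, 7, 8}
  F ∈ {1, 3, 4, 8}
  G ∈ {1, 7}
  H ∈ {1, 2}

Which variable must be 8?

E

The 8 variables together cover exactly {1, 2, 3, 4, 5, 6, 7, 8} — 8 values for 8 variables — and 5 appears only in D's list, so D = 5.
Among the 7 still-open variables, 6 fits only C (and all 7 values in {1, 2, 3, 4, 6, 7, 8} must be used), so C = 6.
B and H between them cover only {1, 2} — a naked pair. Remove those values from E, F, G.
G has just one choice, so G = 7. So A, E can't be 7.
So 8 goes to E.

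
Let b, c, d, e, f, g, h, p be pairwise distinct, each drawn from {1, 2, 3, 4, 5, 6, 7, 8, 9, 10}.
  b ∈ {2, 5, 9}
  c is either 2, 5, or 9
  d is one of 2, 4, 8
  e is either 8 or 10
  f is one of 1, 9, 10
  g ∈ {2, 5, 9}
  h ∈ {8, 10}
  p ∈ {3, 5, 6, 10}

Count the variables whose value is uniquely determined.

2

The 2 variables e and h are confined to {8, 10}, which locks those values in; drop them from d, f, p.
b, c, g share exactly the 3 values {2, 5, 9}; by pigeonhole those values go to them, so strike 2, 5, 9 from d, f, p.
That leaves d = 4.
f's domain is down to {1}, so f = 1.
Determined: d=4, f=1. The other variables each still have more than one consistent value. That makes 2.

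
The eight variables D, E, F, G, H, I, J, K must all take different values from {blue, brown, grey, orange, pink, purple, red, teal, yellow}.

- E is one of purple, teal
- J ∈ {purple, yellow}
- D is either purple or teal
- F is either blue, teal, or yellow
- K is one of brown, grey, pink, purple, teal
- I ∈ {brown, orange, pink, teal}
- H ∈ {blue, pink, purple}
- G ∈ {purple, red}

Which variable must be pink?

The 2 variables D and E are confined to {purple, teal}, which locks those values in; drop them from F, G, H, I, J, K.
G has just one choice, so G = red.
J must be yellow (only option left). Eliminate yellow elsewhere: F.
F has just one choice, so F = blue. Eliminate blue elsewhere: H.
So pink goes to H.

H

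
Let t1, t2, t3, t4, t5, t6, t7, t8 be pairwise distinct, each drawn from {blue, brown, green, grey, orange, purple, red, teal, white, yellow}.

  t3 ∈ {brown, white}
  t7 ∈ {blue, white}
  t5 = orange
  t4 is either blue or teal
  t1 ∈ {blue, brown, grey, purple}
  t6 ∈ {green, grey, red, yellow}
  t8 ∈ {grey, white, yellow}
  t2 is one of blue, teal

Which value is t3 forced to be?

t5's domain is down to {orange}, so t5 = orange.
t2 and t4 between them cover only {blue, teal} — a naked pair. Remove those values from t1, t7.
t7 has just one choice, so t7 = white. Strike white from t3, t8.
So t3 = brown.

brown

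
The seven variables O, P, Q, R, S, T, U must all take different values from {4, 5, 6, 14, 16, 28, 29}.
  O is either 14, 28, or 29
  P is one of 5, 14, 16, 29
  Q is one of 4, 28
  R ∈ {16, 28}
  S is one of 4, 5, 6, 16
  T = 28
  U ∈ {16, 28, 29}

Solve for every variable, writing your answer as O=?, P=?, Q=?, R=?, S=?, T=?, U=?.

T has just one choice, so T = 28. Strike 28 from O, Q, R, U.
Q must be 4 (only option left). Eliminate 4 elsewhere: S.
R has just one choice, so R = 16. So P, S, U can't be 16.
U has just one choice, so U = 29. So O, P can't be 29.
O must be 14 (only option left). So P can't be 14.
P must be 5 (only option left). Strike 5 from S.
S must be 6 (only option left).

O=14, P=5, Q=4, R=16, S=6, T=28, U=29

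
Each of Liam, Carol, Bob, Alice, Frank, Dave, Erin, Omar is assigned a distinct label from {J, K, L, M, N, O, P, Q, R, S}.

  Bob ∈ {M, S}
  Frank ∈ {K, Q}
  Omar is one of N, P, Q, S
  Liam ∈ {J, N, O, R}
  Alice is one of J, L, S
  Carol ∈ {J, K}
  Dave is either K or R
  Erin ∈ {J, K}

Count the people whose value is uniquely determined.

2

Carol and Erin between them cover only {J, K} — a naked pair. Remove those values from Liam, Alice, Frank, Dave.
Frank's domain is down to {Q}, so Frank = Q. Strike Q from Omar.
Dave's domain is down to {R}, so Dave = R. So Liam can't be R.
Determined: Frank=Q, Dave=R. The other people each still have more than one consistent value. That makes 2.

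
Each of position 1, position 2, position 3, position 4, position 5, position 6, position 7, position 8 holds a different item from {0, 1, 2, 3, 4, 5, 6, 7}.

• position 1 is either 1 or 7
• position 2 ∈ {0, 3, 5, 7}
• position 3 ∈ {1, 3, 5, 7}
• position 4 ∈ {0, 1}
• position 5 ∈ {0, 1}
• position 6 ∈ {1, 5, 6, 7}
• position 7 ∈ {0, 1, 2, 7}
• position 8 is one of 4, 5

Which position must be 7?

position 1

The 8 variables together cover exactly {0, 1, 2, 3, 4, 5, 6, 7} — 8 values for 8 variables — and 2 appears only in position 7's list, so position 7 = 2.
The 7 still-open variables draw from only 7 values {0, 1, 3, 4, 5, 6, 7}, so each is used; only position 8 can be 4, hence position 8 = 4.
The 6 still-open variables together cover exactly {0, 1, 3, 5, 6, 7} — 6 values for 6 variables — and 6 appears only in position 6's list, so position 6 = 6.
The 2 variables position 4 and position 5 are confined to {0, 1}, which locks those values in; drop them from position 1, position 2, position 3.
So 7 goes to position 1.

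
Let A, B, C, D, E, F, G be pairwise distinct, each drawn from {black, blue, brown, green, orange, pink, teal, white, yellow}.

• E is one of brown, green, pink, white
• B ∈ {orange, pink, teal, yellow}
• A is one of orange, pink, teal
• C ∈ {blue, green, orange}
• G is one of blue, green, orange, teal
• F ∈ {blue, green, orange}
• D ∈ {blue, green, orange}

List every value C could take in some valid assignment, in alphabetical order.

blue, green, orange

C, D, F between them cover only {blue, green, orange} — a naked triple. Remove those values from A, B, E, G.
G has just one choice, so G = teal. Remove teal from A, B.
That leaves A = pink. Eliminate pink elsewhere: B, E.
B has just one choice, so B = yellow.
No further eliminations apply; C can still be any of blue, green, orange.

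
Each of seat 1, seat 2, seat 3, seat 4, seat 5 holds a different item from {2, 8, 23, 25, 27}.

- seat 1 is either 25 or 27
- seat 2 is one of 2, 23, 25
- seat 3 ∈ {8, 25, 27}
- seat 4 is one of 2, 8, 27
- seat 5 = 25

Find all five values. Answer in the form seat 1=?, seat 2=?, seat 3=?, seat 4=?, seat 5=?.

seat 5's domain is down to {25}, so seat 5 = 25. Remove 25 from seat 1, seat 2, seat 3.
That leaves seat 1 = 27. Strike 27 from seat 3, seat 4.
That leaves seat 3 = 8. So seat 4 can't be 8.
seat 4 must be 2 (only option left). Remove 2 from seat 2.
seat 2 has just one choice, so seat 2 = 23.

seat 1=27, seat 2=23, seat 3=8, seat 4=2, seat 5=25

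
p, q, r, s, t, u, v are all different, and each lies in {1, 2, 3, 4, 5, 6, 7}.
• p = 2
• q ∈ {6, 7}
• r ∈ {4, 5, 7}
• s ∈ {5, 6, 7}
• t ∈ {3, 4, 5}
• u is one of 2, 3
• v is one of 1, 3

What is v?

p must be 2 (only option left). So u can't be 2.
u's domain is down to {3}, so u = 3. Remove 3 from t, v.
So v = 1.

1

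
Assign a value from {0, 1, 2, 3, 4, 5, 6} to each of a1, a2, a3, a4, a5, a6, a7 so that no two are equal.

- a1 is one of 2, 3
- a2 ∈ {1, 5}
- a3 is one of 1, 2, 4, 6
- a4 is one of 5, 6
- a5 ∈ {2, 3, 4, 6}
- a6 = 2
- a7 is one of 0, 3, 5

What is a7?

a6's domain is down to {2}, so a6 = 2. So a1, a3, a5 can't be 2.
That leaves a1 = 3. Remove 3 from a5, a7.
Among the 5 still-open variables, 0 fits only a7 (and all 5 values in {0, 1, 4, 5, 6} must be used), so a7 = 0.

0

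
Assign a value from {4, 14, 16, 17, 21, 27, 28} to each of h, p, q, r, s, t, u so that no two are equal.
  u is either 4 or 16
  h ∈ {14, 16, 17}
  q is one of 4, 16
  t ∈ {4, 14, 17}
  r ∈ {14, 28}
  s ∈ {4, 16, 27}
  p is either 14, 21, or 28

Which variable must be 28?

r

The 7 variables together cover exactly {4, 14, 16, 17, 21, 27, 28} — 7 values for 7 variables — and 21 appears only in p's list, so p = 21.
Among the 6 still-open variables, 27 fits only s (and all 6 values in {4, 14, 16, 17, 27, 28} must be used), so s = 27.
The 5 still-open variables together cover exactly {4, 14, 16, 17, 28} — 5 values for 5 variables — and 28 appears only in r's list, so r = 28.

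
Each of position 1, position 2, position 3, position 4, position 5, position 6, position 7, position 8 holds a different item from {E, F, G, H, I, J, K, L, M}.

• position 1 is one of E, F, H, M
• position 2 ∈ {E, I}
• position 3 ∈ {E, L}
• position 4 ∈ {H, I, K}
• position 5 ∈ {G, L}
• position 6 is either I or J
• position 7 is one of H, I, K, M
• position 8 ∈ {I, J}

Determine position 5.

position 6 and position 8 share exactly the 2 values {I, J}; by pigeonhole those values go to them, so strike I, J from position 2, position 4, position 7.
position 2 has just one choice, so position 2 = E. Remove E from position 1, position 3.
position 3 has just one choice, so position 3 = L. Remove L from position 5.
So position 5 = G.

G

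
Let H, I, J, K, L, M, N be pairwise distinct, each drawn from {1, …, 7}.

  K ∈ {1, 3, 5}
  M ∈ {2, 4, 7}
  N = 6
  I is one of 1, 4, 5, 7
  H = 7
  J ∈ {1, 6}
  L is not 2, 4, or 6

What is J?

1

H's domain is down to {7}, so H = 7. Strike 7 from I, L, M.
N's domain is down to {6}, so N = 6. So J can't be 6.
So J = 1.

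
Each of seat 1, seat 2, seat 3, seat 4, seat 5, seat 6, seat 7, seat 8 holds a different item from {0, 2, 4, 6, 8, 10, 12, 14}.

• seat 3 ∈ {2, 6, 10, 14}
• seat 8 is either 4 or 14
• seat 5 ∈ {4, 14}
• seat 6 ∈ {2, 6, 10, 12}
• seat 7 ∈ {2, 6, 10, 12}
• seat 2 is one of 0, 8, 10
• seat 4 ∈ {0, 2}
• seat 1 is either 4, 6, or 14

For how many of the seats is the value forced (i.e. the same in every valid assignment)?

3

Among the 8 variables, 8 fits only seat 2 (and all 8 values in {0, 2, 4, 6, 8, 10, 12, 14} must be used), so seat 2 = 8.
Among the 7 still-open variables, 0 fits only seat 4 (and all 7 values in {0, 2, 4, 6, 10, 12, 14} must be used), so seat 4 = 0.
seat 5 and seat 8 share exactly the 2 values {4, 14}; by pigeonhole those values go to them, so strike 4, 14 from seat 1, seat 3.
seat 1 must be 6 (only option left). So seat 3, seat 6, seat 7 can't be 6.
Determined: seat 1=6, seat 2=8, seat 4=0. The other seats each still have more than one consistent value. That makes 3.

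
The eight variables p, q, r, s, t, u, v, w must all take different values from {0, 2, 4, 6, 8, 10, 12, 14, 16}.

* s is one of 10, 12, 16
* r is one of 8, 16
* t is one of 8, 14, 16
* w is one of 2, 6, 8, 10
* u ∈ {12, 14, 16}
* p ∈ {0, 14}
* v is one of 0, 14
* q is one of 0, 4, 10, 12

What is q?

The 2 variables p and v are confined to {0, 14}, which locks those values in; drop them from q, t, u.
r and t share exactly the 2 values {8, 16}; by pigeonhole those values go to them, so strike 8, 16 from s, u, w.
u has just one choice, so u = 12. So q, s can't be 12.
s has just one choice, so s = 10. So q, w can't be 10.
So q = 4.

4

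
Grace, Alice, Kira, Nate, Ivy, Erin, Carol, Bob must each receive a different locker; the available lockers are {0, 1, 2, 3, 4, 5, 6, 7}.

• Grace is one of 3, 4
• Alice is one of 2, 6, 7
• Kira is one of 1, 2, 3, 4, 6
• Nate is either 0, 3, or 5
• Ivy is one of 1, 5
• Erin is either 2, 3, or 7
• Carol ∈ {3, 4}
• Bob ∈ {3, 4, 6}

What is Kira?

The 8 variables together cover exactly {0, 1, 2, 3, 4, 5, 6, 7} — 8 values for 8 variables — and 0 appears only in Nate's list, so Nate = 0.
The 7 still-open variables together cover exactly {1, 2, 3, 4, 5, 6, 7} — 7 values for 7 variables — and 5 appears only in Ivy's list, so Ivy = 5.
The 6 still-open variables draw from only 6 values {1, 2, 3, 4, 6, 7}, so each is used; only Kira can be 1, hence Kira = 1.

1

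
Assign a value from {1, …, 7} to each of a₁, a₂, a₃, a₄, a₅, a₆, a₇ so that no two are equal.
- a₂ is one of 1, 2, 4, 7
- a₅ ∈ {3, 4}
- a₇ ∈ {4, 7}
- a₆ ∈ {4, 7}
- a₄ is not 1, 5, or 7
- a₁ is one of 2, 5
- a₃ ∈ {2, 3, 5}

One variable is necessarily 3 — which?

The 7 variables together cover exactly {1, 2, 3, 4, 5, 6, 7} — 7 values for 7 variables — and 1 appears only in a₂'s list, so a₂ = 1.
The 6 still-open variables together cover exactly {2, 3, 4, 5, 6, 7} — 6 values for 6 variables — and 6 appears only in a₄'s list, so a₄ = 6.
a₆ and a₇ share exactly the 2 values {4, 7}; by pigeonhole those values go to them, so strike 4, 7 from a₅.
So 3 goes to a₅.

a₅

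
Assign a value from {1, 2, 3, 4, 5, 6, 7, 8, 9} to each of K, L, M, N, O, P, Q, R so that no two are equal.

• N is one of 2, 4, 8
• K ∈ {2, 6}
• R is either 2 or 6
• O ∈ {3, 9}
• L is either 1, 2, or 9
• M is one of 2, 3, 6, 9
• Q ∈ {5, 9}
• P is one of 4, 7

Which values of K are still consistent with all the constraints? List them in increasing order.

2, 6

K and R share exactly the 2 values {2, 6}; by pigeonhole those values go to them, so strike 2, 6 from L, M, N.
M and O between them cover only {3, 9} — a naked pair. Remove those values from L, Q.
L's domain is down to {1}, so L = 1.
Q's domain is down to {5}, so Q = 5.
No further eliminations apply; K can still be any of 2, 6.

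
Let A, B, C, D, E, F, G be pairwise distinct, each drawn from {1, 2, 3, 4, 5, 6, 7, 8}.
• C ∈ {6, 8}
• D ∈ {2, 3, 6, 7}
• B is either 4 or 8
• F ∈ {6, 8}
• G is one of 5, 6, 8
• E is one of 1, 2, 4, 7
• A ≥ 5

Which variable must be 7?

A

The 2 variables C and F are confined to {6, 8}, which locks those values in; drop them from A, B, D, G.
B has just one choice, so B = 4. Remove 4 from E.
G must be 5 (only option left). Strike 5 from A.
So 7 goes to A.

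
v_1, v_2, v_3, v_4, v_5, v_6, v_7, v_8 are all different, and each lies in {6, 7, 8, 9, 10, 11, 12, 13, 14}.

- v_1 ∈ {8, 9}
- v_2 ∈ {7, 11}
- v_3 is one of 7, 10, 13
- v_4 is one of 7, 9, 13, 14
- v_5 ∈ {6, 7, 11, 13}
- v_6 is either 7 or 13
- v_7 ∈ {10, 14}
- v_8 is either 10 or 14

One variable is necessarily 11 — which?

v_2

Among the 8 variables, 6 fits only v_5 (and all 8 values in {6, 7, 8, 9, 10, 11, 13, 14} must be used), so v_5 = 6.
Among the 7 still-open variables, 8 fits only v_1 (and all 7 values in {7, 8, 9, 10, 11, 13, 14} must be used), so v_1 = 8.
The 6 still-open variables together cover exactly {7, 9, 10, 11, 13, 14} — 6 values for 6 variables — and 9 appears only in v_4's list, so v_4 = 9.
The 5 still-open variables draw from only 5 values {7, 10, 11, 13, 14}, so each is used; only v_2 can be 11, hence v_2 = 11.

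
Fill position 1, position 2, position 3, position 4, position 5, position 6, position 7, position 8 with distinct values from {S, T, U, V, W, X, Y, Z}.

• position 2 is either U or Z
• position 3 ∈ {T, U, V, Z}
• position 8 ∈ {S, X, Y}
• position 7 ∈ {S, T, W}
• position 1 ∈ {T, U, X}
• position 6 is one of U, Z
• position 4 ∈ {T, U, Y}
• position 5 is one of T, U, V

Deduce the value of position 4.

Y

Among the 8 variables, W fits only position 7 (and all 8 values in {S, T, U, V, W, X, Y, Z} must be used), so position 7 = W.
Among the 7 still-open variables, S fits only position 8 (and all 7 values in {S, T, U, V, X, Y, Z} must be used), so position 8 = S.
The 6 still-open variables draw from only 6 values {T, U, V, X, Y, Z}, so each is used; only position 1 can be X, hence position 1 = X.
Among the 5 still-open variables, Y fits only position 4 (and all 5 values in {T, U, V, Y, Z} must be used), so position 4 = Y.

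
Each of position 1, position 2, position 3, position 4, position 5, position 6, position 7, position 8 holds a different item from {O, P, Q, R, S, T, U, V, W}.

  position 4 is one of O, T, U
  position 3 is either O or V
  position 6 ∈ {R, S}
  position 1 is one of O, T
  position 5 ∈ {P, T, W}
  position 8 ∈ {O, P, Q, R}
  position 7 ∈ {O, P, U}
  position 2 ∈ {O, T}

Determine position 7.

P

The 2 variables position 1 and position 2 are confined to {O, T}, which locks those values in; drop them from position 3, position 4, position 5, position 7, position 8.
position 3's domain is down to {V}, so position 3 = V.
position 4's domain is down to {U}, so position 4 = U. Remove U from position 7.
So position 7 = P.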